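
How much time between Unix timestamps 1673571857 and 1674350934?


Difference = 1674350934 - 1673571857 = 779077 seconds
In hours: 779077 / 3600 ≈ 216.4
In days: 779077 / 86400 ≈ 9.02

779077 seconds (216.4 hours / 9.02 days)


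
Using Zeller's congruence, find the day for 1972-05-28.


Sunday

Zeller's congruence:
q=28, m=5, k=72, j=19
h = (28 + ⌊13×6/5⌋ + 72 + ⌊72/4⌋ + ⌊19/4⌋ - 2×19) mod 7
= (28 + 15 + 72 + 18 + 4 - 38) mod 7
= 99 mod 7 = 1
h=1 → Sunday


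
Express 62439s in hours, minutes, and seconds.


Hours: 62439 ÷ 3600 = 17 remainder 1239
Minutes: 1239 ÷ 60 = 20 remainder 39
Seconds: 39

17h 20m 39s


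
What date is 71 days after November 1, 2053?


Start: November 1, 2053
Add 71 days
November 1 → December 1: 30 - 1 + 1 = 30 days (71 - 30 = 41 left)
December 1 → January 1: 31 - 1 + 1 = 31 days (41 - 31 = 10 left)
January 1 + 10 = January 11, 2054

January 11, 2054


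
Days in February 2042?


28 days

Month: February (month 2)
February: 28 or 29 (leap year)
2042 leap year? No


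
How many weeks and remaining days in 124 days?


Weeks: 124 ÷ 7 = 17 remainder 5

17 weeks 5 days


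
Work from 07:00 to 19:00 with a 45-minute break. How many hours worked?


11h 15m (675 minutes)

Total time = (19×60+0) - (7×60+0)
= 1140 - 420 = 720 min
Minus break: 720 - 45 = 675 min
= 11h 15m


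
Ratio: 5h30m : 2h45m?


Duration 1: 330 minutes
Duration 2: 165 minutes
Ratio = 330:165
GCD = 165
Simplified = 2:1
As a decimal: 2/1 = 2.00

2:1 (2.00)


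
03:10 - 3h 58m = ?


23:12

Start: 190 minutes from midnight
Subtract: 238 minutes
Remaining: 190 - 238 = -48
Negative → add 24×60 = 1392
Hours: 23, Minutes: 12


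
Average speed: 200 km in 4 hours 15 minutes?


Distance: 200 km
Time: 4h 15m = 255 min = 255/60 = 17/4 hours
Speed = 200 ÷ (17/4) = 200 × 4 / 17 = 800/17 ≈ 47.1 km/h

47.1 km/h


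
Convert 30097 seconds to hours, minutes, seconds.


8h 21m 37s

Hours: 30097 ÷ 3600 = 8 remainder 1297
Minutes: 1297 ÷ 60 = 21 remainder 37
Seconds: 37


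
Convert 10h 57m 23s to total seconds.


39443 seconds

Hours: 10 × 3600 = 36000
Minutes: 57 × 60 = 3420
Seconds: 23
Total = 36000 + 3420 + 23 = 39443


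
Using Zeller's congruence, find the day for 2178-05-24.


Sunday

Zeller's congruence:
q=24, m=5, k=78, j=21
h = (24 + ⌊13×6/5⌋ + 78 + ⌊78/4⌋ + ⌊21/4⌋ - 2×21) mod 7
= (24 + 15 + 78 + 19 + 5 - 42) mod 7
= 99 mod 7 = 1
h=1 → Sunday


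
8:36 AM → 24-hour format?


08:36

Input: 8:36 AM
AM hour stays: 8


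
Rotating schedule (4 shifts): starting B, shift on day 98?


Shifts: A, B, C, D
Start: B (index 1)
Day 98: (1 + 98 - 1) mod 4
= 98 mod 4
= 2
Index 2 → shift C

Shift C


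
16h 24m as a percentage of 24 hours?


Total minutes: 16×60 + 24 = 984
Day = 24×60 = 1440 minutes
Fraction = 984/1440 ≈ 0.6833
As a percentage: 984/1440 × 100 ≈ 68.33%

0.6833 (68.33%)


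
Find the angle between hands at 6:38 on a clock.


Hour hand = 6×30 + 38×0.5 = 199.0°
Minute hand = 38×6 = 228°
Difference = |199.0 - 228| = 29.0°

29.0°


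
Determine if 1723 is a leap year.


Rules: divisible by 4 AND (not by 100 OR by 400)
1723 ÷ 4 = 430 remainder 3 → not divisible by 4
Not divisible by 4 → not a leap year

No


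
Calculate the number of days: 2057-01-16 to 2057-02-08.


23 days

From January 16, 2057 to February 8, 2057
Rest of January 2057: 31 - 16 = 15
Days into February 2057: 8
Total = 15 + 8 = 23 days


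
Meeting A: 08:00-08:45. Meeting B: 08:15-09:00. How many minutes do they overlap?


30 minutes

Meeting A: 480-525 (in minutes from midnight)
Meeting B: 495-540
Overlap start = max(480, 495) = 495
Overlap end = min(525, 540) = 525
Overlap = max(0, 525 - 495) = 30 min


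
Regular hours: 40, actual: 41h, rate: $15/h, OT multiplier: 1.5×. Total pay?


$622.50

Regular: 40h × $15 = $600.00
Overtime: 41 - 40 = 1h
OT pay: 1h × $15 × 1.5 = $22.50
Total = $600.00 + $22.50 = $622.50


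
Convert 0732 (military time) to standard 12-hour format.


Hour: 7
7 < 12 → AM

7:32 AM


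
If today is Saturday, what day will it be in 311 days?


Start: Saturday (index 5)
(5 + 311) mod 7
= 316 mod 7
= 1
Index 1 → Tuesday

Tuesday


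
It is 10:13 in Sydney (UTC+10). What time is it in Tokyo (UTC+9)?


09:13

Time difference = UTC+9 - UTC+10 = -1 hours
New hour = (10 -1) mod 24
= 9 mod 24 = 9
Minutes unchanged → 09:13


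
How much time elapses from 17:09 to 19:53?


End time in minutes: 19×60 + 53 = 1193
Start time in minutes: 17×60 + 9 = 1029
Difference = 1193 - 1029 = 164 minutes
= 2 hours 44 minutes

2h 44m


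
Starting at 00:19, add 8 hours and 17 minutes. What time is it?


Start: 19 minutes from midnight
Add: 497 minutes
Total: 516 minutes
Hours: 516 ÷ 60 = 8 remainder 36

08:36


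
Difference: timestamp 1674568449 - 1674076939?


491510 seconds (136.5 hours / 5.69 days)

Difference = 1674568449 - 1674076939 = 491510 seconds
In hours: 491510 / 3600 ≈ 136.5
In days: 491510 / 86400 ≈ 5.69


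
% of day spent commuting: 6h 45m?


28.1%

Time: 405 minutes
Day: 1440 minutes
Percentage = (405/1440) × 100 ≈ 28.1%


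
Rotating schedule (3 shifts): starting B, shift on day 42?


Shifts: A, B, C
Start: B (index 1)
Day 42: (1 + 42 - 1) mod 3
= 42 mod 3
= 0
Index 0 → shift A

Shift A


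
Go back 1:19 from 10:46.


09:27

Start: 646 minutes from midnight
Subtract: 79 minutes
Remaining: 646 - 79 = 567
Hours: 9, Minutes: 27


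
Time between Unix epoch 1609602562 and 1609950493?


Difference = 1609950493 - 1609602562 = 347931 seconds
In hours: 347931 / 3600 ≈ 96.6
In days: 347931 / 86400 ≈ 4.03

347931 seconds (96.6 hours / 4.03 days)


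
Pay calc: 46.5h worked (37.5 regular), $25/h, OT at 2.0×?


$1387.50

Regular: 37.5h × $25 = $937.50
Overtime: 46.5 - 37.5 = 9.0h
OT pay: 9.0h × $25 × 2.0 = $450.00
Total = $937.50 + $450.00 = $1387.50


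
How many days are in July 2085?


31 days

Month: July (month 7)
July has 31 days


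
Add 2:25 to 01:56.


04:21

Start: 116 minutes from midnight
Add: 145 minutes
Total: 261 minutes
Hours: 261 ÷ 60 = 4 remainder 21


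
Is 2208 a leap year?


Yes

Rules: divisible by 4 AND (not by 100 OR by 400)
2208 ÷ 4 = 552 exactly → divisible by 4
2208 ÷ 100 = 22 remainder 8 → not divisible by 100
Divisible by 4 but not by 100 → leap year


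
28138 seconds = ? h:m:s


Hours: 28138 ÷ 3600 = 7 remainder 2938
Minutes: 2938 ÷ 60 = 48 remainder 58
Seconds: 58

7h 48m 58s


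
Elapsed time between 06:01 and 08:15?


2h 14m

End time in minutes: 8×60 + 15 = 495
Start time in minutes: 6×60 + 1 = 361
Difference = 495 - 361 = 134 minutes
= 2 hours 14 minutes


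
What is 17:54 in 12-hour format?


5:54 PM

Hour: 17
17 - 12 = 5 → PM


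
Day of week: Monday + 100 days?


Wednesday

Start: Monday (index 0)
(0 + 100) mod 7
= 100 mod 7
= 2
Index 2 → Wednesday


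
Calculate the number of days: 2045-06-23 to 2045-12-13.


173 days

From June 23, 2045 to December 13, 2045
Rest of June 2045: 30 - 23 = 7
Full months: July 31, August 31, September 30, October 31, November 30
Days into December 2045: 13
Total = 7 + 31 + 31 + 30 + 31 + 30 + 13 = 173 days


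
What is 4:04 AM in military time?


04:04

Input: 4:04 AM
AM hour stays: 4


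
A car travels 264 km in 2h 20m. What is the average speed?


Distance: 264 km
Time: 2h 20m = 140 min = 140/60 = 7/3 hours
Speed = 264 ÷ (7/3) = 264 × 3 / 7 = 792/7 ≈ 113.1 km/h

113.1 km/h


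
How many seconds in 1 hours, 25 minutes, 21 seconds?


Hours: 1 × 3600 = 3600
Minutes: 25 × 60 = 1500
Seconds: 21
Total = 3600 + 1500 + 21 = 5121

5121 seconds


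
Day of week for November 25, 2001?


Zeller's congruence:
q=25, m=11, k=1, j=20
h = (25 + ⌊13×12/5⌋ + 1 + ⌊1/4⌋ + ⌊20/4⌋ - 2×20) mod 7
= (25 + 31 + 1 + 0 + 5 - 40) mod 7
= 22 mod 7 = 1
h=1 → Sunday

Sunday


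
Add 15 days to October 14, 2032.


October 29, 2032

Start: October 14, 2032
Add 15 days
October 14 + 15 = October 29, 2032


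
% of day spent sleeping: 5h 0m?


20.8%

Time: 300 minutes
Day: 1440 minutes
Percentage = (300/1440) × 100 ≈ 20.8%


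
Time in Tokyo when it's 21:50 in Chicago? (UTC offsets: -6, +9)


Time difference = UTC+9 - UTC-6 = +15 hours
New hour = (21 + 15) mod 24
= 36 mod 24 = 12
Minutes unchanged → 12:50; 36 ≥ 24 → next day

12:50 (next day)


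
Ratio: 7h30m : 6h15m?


Duration 1: 450 minutes
Duration 2: 375 minutes
Ratio = 450:375
GCD = 75
Simplified = 6:5
As a decimal: 6/5 = 1.20

6:5 (1.20)


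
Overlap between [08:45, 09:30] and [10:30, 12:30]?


Meeting A: 525-570 (in minutes from midnight)
Meeting B: 630-750
Overlap start = max(525, 630) = 630
Overlap end = min(570, 750) = 570
Overlap = max(0, 570 - 630) = 0 min

0 minutes


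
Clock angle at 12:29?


159.5°

Hour hand (12 ≡ 0 on the dial): 0×30 + 29×0.5 = 14.5°
Minute hand = 29×6 = 174°
Difference = |14.5 - 174| = 159.5°


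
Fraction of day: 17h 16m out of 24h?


0.7194 (71.94%)

Total minutes: 17×60 + 16 = 1036
Day = 24×60 = 1440 minutes
Fraction = 1036/1440 ≈ 0.7194
As a percentage: 1036/1440 × 100 ≈ 71.94%


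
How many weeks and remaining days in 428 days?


Weeks: 428 ÷ 7 = 61 remainder 1

61 weeks 1 days


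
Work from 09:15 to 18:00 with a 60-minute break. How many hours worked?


Total time = (18×60+0) - (9×60+15)
= 1080 - 555 = 525 min
Minus break: 525 - 60 = 465 min
= 7h 45m

7h 45m (465 minutes)


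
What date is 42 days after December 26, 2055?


February 6, 2056

Start: December 26, 2055
Add 42 days
December 26 → January 1: 31 - 26 + 1 = 6 days (42 - 6 = 36 left)
January 1 → February 1: 31 - 1 + 1 = 31 days (36 - 31 = 5 left)
February 1 + 5 = February 6, 2056


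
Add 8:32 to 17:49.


02:21 (next day)

Start: 1069 minutes from midnight
Add: 512 minutes
Total: 1581 minutes
Hours: 1581 ÷ 60 = 26 remainder 21
26 ≥ 24 → 26 - 24 = 2 (next day)


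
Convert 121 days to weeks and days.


17 weeks 2 days

Weeks: 121 ÷ 7 = 17 remainder 2


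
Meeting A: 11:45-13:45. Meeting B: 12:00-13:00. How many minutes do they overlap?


Meeting A: 705-825 (in minutes from midnight)
Meeting B: 720-780
Overlap start = max(705, 720) = 720
Overlap end = min(825, 780) = 780
Overlap = max(0, 780 - 720) = 60 min

60 minutes


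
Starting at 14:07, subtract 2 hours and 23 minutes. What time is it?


Start: 847 minutes from midnight
Subtract: 143 minutes
Remaining: 847 - 143 = 704
Hours: 11, Minutes: 44

11:44


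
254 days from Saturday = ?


Start: Saturday (index 5)
(5 + 254) mod 7
= 259 mod 7
= 0
Index 0 → Monday

Monday


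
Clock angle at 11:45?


82.5°

Hour hand = 11×30 + 45×0.5 = 352.5°
Minute hand = 45×6 = 270°
Difference = |352.5 - 270| = 82.5°


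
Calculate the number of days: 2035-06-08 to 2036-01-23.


From June 8, 2035 to January 23, 2036
Rest of June 2035: 30 - 8 = 22
Full months: July 31, August 31, September 30, October 31, November 30, December 31
Days into January 2036: 23
Total = 22 + 31 + 31 + 30 + 31 + 30 + 31 + 23 = 229 days

229 days


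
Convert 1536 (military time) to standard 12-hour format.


Hour: 15
15 - 12 = 3 → PM

3:36 PM


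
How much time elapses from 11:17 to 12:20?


1h 3m

End time in minutes: 12×60 + 20 = 740
Start time in minutes: 11×60 + 17 = 677
Difference = 740 - 677 = 63 minutes
= 1 hours 3 minutes


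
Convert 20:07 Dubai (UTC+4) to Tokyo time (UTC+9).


Time difference = UTC+9 - UTC+4 = +5 hours
New hour = (20 + 5) mod 24
= 25 mod 24 = 1
Minutes unchanged → 01:07; 25 ≥ 24 → next day

01:07 (next day)


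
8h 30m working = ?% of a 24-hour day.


35.4%

Time: 510 minutes
Day: 1440 minutes
Percentage = (510/1440) × 100 ≈ 35.4%


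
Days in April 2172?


Month: April (month 4)
April has 30 days

30 days


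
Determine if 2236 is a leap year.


Rules: divisible by 4 AND (not by 100 OR by 400)
2236 ÷ 4 = 559 exactly → divisible by 4
2236 ÷ 100 = 22 remainder 36 → not divisible by 100
Divisible by 4 but not by 100 → leap year

Yes


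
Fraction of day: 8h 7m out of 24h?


0.3382 (33.82%)

Total minutes: 8×60 + 7 = 487
Day = 24×60 = 1440 minutes
Fraction = 487/1440 ≈ 0.3382
As a percentage: 487/1440 × 100 ≈ 33.82%


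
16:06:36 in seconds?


57996 seconds

Hours: 16 × 3600 = 57600
Minutes: 6 × 60 = 360
Seconds: 36
Total = 57600 + 360 + 36 = 57996


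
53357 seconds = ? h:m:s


Hours: 53357 ÷ 3600 = 14 remainder 2957
Minutes: 2957 ÷ 60 = 49 remainder 17
Seconds: 17

14h 49m 17s


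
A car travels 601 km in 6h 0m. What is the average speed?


100.2 km/h

Distance: 601 km
Time: 6 hours
Speed = 601 / 6 ≈ 100.2 km/h


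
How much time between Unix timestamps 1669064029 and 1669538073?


Difference = 1669538073 - 1669064029 = 474044 seconds
In hours: 474044 / 3600 ≈ 131.7
In days: 474044 / 86400 ≈ 5.49

474044 seconds (131.7 hours / 5.49 days)


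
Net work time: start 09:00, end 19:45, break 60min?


9h 45m (585 minutes)

Total time = (19×60+45) - (9×60+0)
= 1185 - 540 = 645 min
Minus break: 645 - 60 = 585 min
= 9h 45m


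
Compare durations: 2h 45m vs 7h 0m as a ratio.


Duration 1: 165 minutes
Duration 2: 420 minutes
Ratio = 165:420
GCD = 15
Simplified = 11:28
As a decimal: 11/28 ≈ 0.39

11:28 (0.39)


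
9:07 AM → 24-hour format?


Input: 9:07 AM
AM hour stays: 9

09:07


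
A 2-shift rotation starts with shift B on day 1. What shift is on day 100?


Shifts: A, B
Start: B (index 1)
Day 100: (1 + 100 - 1) mod 2
= 100 mod 2
= 0
Index 0 → shift A

Shift A


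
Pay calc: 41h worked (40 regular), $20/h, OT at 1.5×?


Regular: 40h × $20 = $800.00
Overtime: 41 - 40 = 1h
OT pay: 1h × $20 × 1.5 = $30.00
Total = $800.00 + $30.00 = $830.00

$830.00


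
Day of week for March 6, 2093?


Friday

Zeller's congruence:
q=6, m=3, k=93, j=20
h = (6 + ⌊13×4/5⌋ + 93 + ⌊93/4⌋ + ⌊20/4⌋ - 2×20) mod 7
= (6 + 10 + 93 + 23 + 5 - 40) mod 7
= 97 mod 7 = 6
h=6 → Friday


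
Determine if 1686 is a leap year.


No

Rules: divisible by 4 AND (not by 100 OR by 400)
1686 ÷ 4 = 421 remainder 2 → not divisible by 4
Not divisible by 4 → not a leap year


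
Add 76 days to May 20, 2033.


August 4, 2033

Start: May 20, 2033
Add 76 days
May 20 → June 1: 31 - 20 + 1 = 12 days (76 - 12 = 64 left)
June 1 → July 1: 30 - 1 + 1 = 30 days (64 - 30 = 34 left)
July 1 → August 1: 31 - 1 + 1 = 31 days (34 - 31 = 3 left)
August 1 + 3 = August 4, 2033


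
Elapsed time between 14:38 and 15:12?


0h 34m

End time in minutes: 15×60 + 12 = 912
Start time in minutes: 14×60 + 38 = 878
Difference = 912 - 878 = 34 minutes
= 0 hours 34 minutes


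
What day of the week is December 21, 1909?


Zeller's congruence:
q=21, m=12, k=9, j=19
h = (21 + ⌊13×13/5⌋ + 9 + ⌊9/4⌋ + ⌊19/4⌋ - 2×19) mod 7
= (21 + 33 + 9 + 2 + 4 - 38) mod 7
= 31 mod 7 = 3
h=3 → Tuesday

Tuesday


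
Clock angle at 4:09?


Hour hand = 4×30 + 9×0.5 = 124.5°
Minute hand = 9×6 = 54°
Difference = |124.5 - 54| = 70.5°

70.5°


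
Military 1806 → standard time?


6:06 PM

Hour: 18
18 - 12 = 6 → PM


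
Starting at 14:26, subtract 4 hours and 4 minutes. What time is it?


10:22

Start: 866 minutes from midnight
Subtract: 244 minutes
Remaining: 866 - 244 = 622
Hours: 10, Minutes: 22


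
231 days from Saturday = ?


Saturday

Start: Saturday (index 5)
(5 + 231) mod 7
= 236 mod 7
= 5
Index 5 → Saturday


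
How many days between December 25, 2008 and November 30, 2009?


From December 25, 2008 to November 30, 2009
Rest of December 2008: 31 - 25 = 6
Full months: January 31, February 2009 28, March 31, April 30, May 31, June 30, July 31, August 31, September 30, October 31
Days into November 2009: 30
Total = 6 + 31 + 28 + 31 + 30 + 31 + 30 + 31 + 31 + 30 + 31 + 30 = 340 days

340 days


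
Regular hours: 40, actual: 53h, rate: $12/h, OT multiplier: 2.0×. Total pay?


$792.00

Regular: 40h × $12 = $480.00
Overtime: 53 - 40 = 13h
OT pay: 13h × $12 × 2.0 = $312.00
Total = $480.00 + $312.00 = $792.00


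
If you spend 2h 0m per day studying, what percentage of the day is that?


Time: 120 minutes
Day: 1440 minutes
Percentage = (120/1440) × 100 ≈ 8.3%

8.3%


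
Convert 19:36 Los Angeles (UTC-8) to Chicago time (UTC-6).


Time difference = UTC-6 - UTC-8 = +2 hours
New hour = (19 + 2) mod 24
= 21 mod 24 = 21
Minutes unchanged → 21:36

21:36


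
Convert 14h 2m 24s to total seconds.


50544 seconds

Hours: 14 × 3600 = 50400
Minutes: 2 × 60 = 120
Seconds: 24
Total = 50400 + 120 + 24 = 50544


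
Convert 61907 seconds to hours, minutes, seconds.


17h 11m 47s

Hours: 61907 ÷ 3600 = 17 remainder 707
Minutes: 707 ÷ 60 = 11 remainder 47
Seconds: 47


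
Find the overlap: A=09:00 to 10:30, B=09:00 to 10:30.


90 minutes

Meeting A: 540-630 (in minutes from midnight)
Meeting B: 540-630
Overlap start = max(540, 540) = 540
Overlap end = min(630, 630) = 630
Overlap = max(0, 630 - 540) = 90 min


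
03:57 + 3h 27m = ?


07:24

Start: 237 minutes from midnight
Add: 207 minutes
Total: 444 minutes
Hours: 444 ÷ 60 = 7 remainder 24


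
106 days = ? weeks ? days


15 weeks 1 days

Weeks: 106 ÷ 7 = 15 remainder 1


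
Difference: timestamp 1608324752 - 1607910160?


414592 seconds (115.2 hours / 4.80 days)

Difference = 1608324752 - 1607910160 = 414592 seconds
In hours: 414592 / 3600 ≈ 115.2
In days: 414592 / 86400 ≈ 4.80


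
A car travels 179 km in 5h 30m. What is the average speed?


32.5 km/h

Distance: 179 km
Time: 5h 30m = 330 min = 330/60 = 11/2 hours
Speed = 179 ÷ (11/2) = 179 × 2 / 11 = 358/11 ≈ 32.5 km/h


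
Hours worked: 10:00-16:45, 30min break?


Total time = (16×60+45) - (10×60+0)
= 1005 - 600 = 405 min
Minus break: 405 - 30 = 375 min
= 6h 15m

6h 15m (375 minutes)


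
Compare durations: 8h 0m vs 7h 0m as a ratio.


Duration 1: 480 minutes
Duration 2: 420 minutes
Ratio = 480:420
GCD = 60
Simplified = 8:7
As a decimal: 8/7 ≈ 1.14

8:7 (1.14)


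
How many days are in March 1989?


31 days

Month: March (month 3)
March has 31 days


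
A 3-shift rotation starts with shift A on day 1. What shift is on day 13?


Shift A

Shifts: A, B, C
Start: A (index 0)
Day 13: (0 + 13 - 1) mod 3
= 12 mod 3
= 0
Index 0 → shift A


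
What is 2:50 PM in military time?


14:50

Input: 2:50 PM
PM: 2 + 12 = 14


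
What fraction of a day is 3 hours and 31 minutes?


Total minutes: 3×60 + 31 = 211
Day = 24×60 = 1440 minutes
Fraction = 211/1440 ≈ 0.1465
As a percentage: 211/1440 × 100 ≈ 14.65%

0.1465 (14.65%)


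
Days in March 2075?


31 days

Month: March (month 3)
March has 31 days


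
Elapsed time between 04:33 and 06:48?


End time in minutes: 6×60 + 48 = 408
Start time in minutes: 4×60 + 33 = 273
Difference = 408 - 273 = 135 minutes
= 2 hours 15 minutes

2h 15m


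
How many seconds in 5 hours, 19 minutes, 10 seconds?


19150 seconds

Hours: 5 × 3600 = 18000
Minutes: 19 × 60 = 1140
Seconds: 10
Total = 18000 + 1140 + 10 = 19150


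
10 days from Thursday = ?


Sunday

Start: Thursday (index 3)
(3 + 10) mod 7
= 13 mod 7
= 6
Index 6 → Sunday


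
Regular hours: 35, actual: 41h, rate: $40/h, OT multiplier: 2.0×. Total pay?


Regular: 35h × $40 = $1400.00
Overtime: 41 - 35 = 6h
OT pay: 6h × $40 × 2.0 = $480.00
Total = $1400.00 + $480.00 = $1880.00

$1880.00


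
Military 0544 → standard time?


Hour: 5
5 < 12 → AM

5:44 AM


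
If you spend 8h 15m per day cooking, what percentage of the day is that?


Time: 495 minutes
Day: 1440 minutes
Percentage = (495/1440) × 100 ≈ 34.4%

34.4%


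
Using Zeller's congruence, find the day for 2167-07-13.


Zeller's congruence:
q=13, m=7, k=67, j=21
h = (13 + ⌊13×8/5⌋ + 67 + ⌊67/4⌋ + ⌊21/4⌋ - 2×21) mod 7
= (13 + 20 + 67 + 16 + 5 - 42) mod 7
= 79 mod 7 = 2
h=2 → Monday

Monday


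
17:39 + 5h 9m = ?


22:48

Start: 1059 minutes from midnight
Add: 309 minutes
Total: 1368 minutes
Hours: 1368 ÷ 60 = 22 remainder 48


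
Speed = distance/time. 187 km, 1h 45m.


106.9 km/h

Distance: 187 km
Time: 1h 45m = 105 min = 105/60 = 7/4 hours
Speed = 187 ÷ (7/4) = 187 × 4 / 7 = 748/7 ≈ 106.9 km/h


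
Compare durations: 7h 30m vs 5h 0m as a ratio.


3:2 (1.50)

Duration 1: 450 minutes
Duration 2: 300 minutes
Ratio = 450:300
GCD = 150
Simplified = 3:2
As a decimal: 3/2 = 1.50


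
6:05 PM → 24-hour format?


18:05

Input: 6:05 PM
PM: 6 + 12 = 18


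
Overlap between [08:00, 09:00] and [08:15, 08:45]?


30 minutes

Meeting A: 480-540 (in minutes from midnight)
Meeting B: 495-525
Overlap start = max(480, 495) = 495
Overlap end = min(540, 525) = 525
Overlap = max(0, 525 - 495) = 30 min


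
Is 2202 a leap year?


Rules: divisible by 4 AND (not by 100 OR by 400)
2202 ÷ 4 = 550 remainder 2 → not divisible by 4
Not divisible by 4 → not a leap year

No


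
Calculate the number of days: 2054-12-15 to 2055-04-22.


From December 15, 2054 to April 22, 2055
Rest of December 2054: 31 - 15 = 16
Full months: January 31, February 2055 28, March 31
Days into April 2055: 22
Total = 16 + 31 + 28 + 31 + 22 = 128 days

128 days


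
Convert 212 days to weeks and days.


Weeks: 212 ÷ 7 = 30 remainder 2

30 weeks 2 days


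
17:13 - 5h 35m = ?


Start: 1033 minutes from midnight
Subtract: 335 minutes
Remaining: 1033 - 335 = 698
Hours: 11, Minutes: 38

11:38


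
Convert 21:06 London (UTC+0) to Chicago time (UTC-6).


Time difference = UTC-6 - UTC+0 = -6 hours
New hour = (21 -6) mod 24
= 15 mod 24 = 15
Minutes unchanged → 15:06

15:06


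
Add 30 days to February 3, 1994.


March 5, 1994

Start: February 3, 1994
Add 30 days
February 3 → March 1: 28 - 3 + 1 = 26 days (30 - 26 = 4 left)
March 1 + 4 = March 5, 1994


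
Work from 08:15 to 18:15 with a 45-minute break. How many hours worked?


9h 15m (555 minutes)

Total time = (18×60+15) - (8×60+15)
= 1095 - 495 = 600 min
Minus break: 600 - 45 = 555 min
= 9h 15m


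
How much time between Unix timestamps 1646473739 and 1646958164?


Difference = 1646958164 - 1646473739 = 484425 seconds
In hours: 484425 / 3600 ≈ 134.6
In days: 484425 / 86400 ≈ 5.61

484425 seconds (134.6 hours / 5.61 days)


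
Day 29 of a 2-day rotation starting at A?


Shifts: A, B
Start: A (index 0)
Day 29: (0 + 29 - 1) mod 2
= 28 mod 2
= 0
Index 0 → shift A

Shift A


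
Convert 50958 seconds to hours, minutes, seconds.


Hours: 50958 ÷ 3600 = 14 remainder 558
Minutes: 558 ÷ 60 = 9 remainder 18
Seconds: 18

14h 9m 18s


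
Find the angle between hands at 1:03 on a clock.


Hour hand = 1×30 + 3×0.5 = 31.5°
Minute hand = 3×6 = 18°
Difference = |31.5 - 18| = 13.5°

13.5°


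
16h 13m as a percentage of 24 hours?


Total minutes: 16×60 + 13 = 973
Day = 24×60 = 1440 minutes
Fraction = 973/1440 ≈ 0.6757
As a percentage: 973/1440 × 100 ≈ 67.57%

0.6757 (67.57%)


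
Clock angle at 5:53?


141.5°

Hour hand = 5×30 + 53×0.5 = 176.5°
Minute hand = 53×6 = 318°
Difference = |176.5 - 318| = 141.5°


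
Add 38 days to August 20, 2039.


Start: August 20, 2039
Add 38 days
August 20 → September 1: 31 - 20 + 1 = 12 days (38 - 12 = 26 left)
September 1 + 26 = September 27, 2039

September 27, 2039


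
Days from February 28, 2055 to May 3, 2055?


64 days

From February 28, 2055 to May 3, 2055
Rest of February 2055: 28 - 28 = 0
Full months: March 31, April 30
Days into May 2055: 3
Total = 0 + 31 + 30 + 3 = 64 days


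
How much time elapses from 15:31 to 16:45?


End time in minutes: 16×60 + 45 = 1005
Start time in minutes: 15×60 + 31 = 931
Difference = 1005 - 931 = 74 minutes
= 1 hours 14 minutes

1h 14m


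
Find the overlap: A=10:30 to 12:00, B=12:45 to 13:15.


0 minutes

Meeting A: 630-720 (in minutes from midnight)
Meeting B: 765-795
Overlap start = max(630, 765) = 765
Overlap end = min(720, 795) = 720
Overlap = max(0, 720 - 765) = 0 min


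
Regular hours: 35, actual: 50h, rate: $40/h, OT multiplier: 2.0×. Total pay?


Regular: 35h × $40 = $1400.00
Overtime: 50 - 35 = 15h
OT pay: 15h × $40 × 2.0 = $1200.00
Total = $1400.00 + $1200.00 = $2600.00

$2600.00


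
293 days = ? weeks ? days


Weeks: 293 ÷ 7 = 41 remainder 6

41 weeks 6 days


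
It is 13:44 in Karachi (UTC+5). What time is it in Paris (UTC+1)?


09:44

Time difference = UTC+1 - UTC+5 = -4 hours
New hour = (13 -4) mod 24
= 9 mod 24 = 9
Minutes unchanged → 09:44


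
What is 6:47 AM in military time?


Input: 6:47 AM
AM hour stays: 6

06:47


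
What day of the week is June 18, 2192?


Zeller's congruence:
q=18, m=6, k=92, j=21
h = (18 + ⌊13×7/5⌋ + 92 + ⌊92/4⌋ + ⌊21/4⌋ - 2×21) mod 7
= (18 + 18 + 92 + 23 + 5 - 42) mod 7
= 114 mod 7 = 2
h=2 → Monday

Monday


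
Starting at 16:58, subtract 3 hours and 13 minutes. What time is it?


Start: 1018 minutes from midnight
Subtract: 193 minutes
Remaining: 1018 - 193 = 825
Hours: 13, Minutes: 45

13:45


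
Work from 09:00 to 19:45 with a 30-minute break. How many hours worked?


Total time = (19×60+45) - (9×60+0)
= 1185 - 540 = 645 min
Minus break: 645 - 30 = 615 min
= 10h 15m

10h 15m (615 minutes)


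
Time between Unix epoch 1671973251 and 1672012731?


Difference = 1672012731 - 1671973251 = 39480 seconds
In hours: 39480 / 3600 ≈ 11.0
In days: 39480 / 86400 ≈ 0.46

39480 seconds (11.0 hours / 0.46 days)


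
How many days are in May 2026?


31 days

Month: May (month 5)
May has 31 days


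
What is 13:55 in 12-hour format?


1:55 PM

Hour: 13
13 - 12 = 1 → PM


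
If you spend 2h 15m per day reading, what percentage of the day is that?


Time: 135 minutes
Day: 1440 minutes
Percentage = (135/1440) × 100 ≈ 9.4%

9.4%


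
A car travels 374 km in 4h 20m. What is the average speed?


86.3 km/h

Distance: 374 km
Time: 4h 20m = 260 min = 260/60 = 13/3 hours
Speed = 374 ÷ (13/3) = 374 × 3 / 13 = 1122/13 ≈ 86.3 km/h


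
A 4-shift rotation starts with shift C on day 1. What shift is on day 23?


Shift A

Shifts: A, B, C, D
Start: C (index 2)
Day 23: (2 + 23 - 1) mod 4
= 24 mod 4
= 0
Index 0 → shift A


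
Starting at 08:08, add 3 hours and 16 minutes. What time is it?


Start: 488 minutes from midnight
Add: 196 minutes
Total: 684 minutes
Hours: 684 ÷ 60 = 11 remainder 24

11:24


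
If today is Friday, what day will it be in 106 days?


Start: Friday (index 4)
(4 + 106) mod 7
= 110 mod 7
= 5
Index 5 → Saturday

Saturday


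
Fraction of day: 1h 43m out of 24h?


Total minutes: 1×60 + 43 = 103
Day = 24×60 = 1440 minutes
Fraction = 103/1440 ≈ 0.0715
As a percentage: 103/1440 × 100 ≈ 7.15%

0.0715 (7.15%)


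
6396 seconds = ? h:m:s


Hours: 6396 ÷ 3600 = 1 remainder 2796
Minutes: 2796 ÷ 60 = 46 remainder 36
Seconds: 36

1h 46m 36s


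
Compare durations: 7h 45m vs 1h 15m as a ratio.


Duration 1: 465 minutes
Duration 2: 75 minutes
Ratio = 465:75
GCD = 15
Simplified = 31:5
As a decimal: 31/5 = 6.20

31:5 (6.20)


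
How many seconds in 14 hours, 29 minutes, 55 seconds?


Hours: 14 × 3600 = 50400
Minutes: 29 × 60 = 1740
Seconds: 55
Total = 50400 + 1740 + 55 = 52195

52195 seconds


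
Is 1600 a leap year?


Rules: divisible by 4 AND (not by 100 OR by 400)
1600 ÷ 4 = 400 exactly → divisible by 4
1600 ÷ 100 = 16 exactly → divisible by 100
1600 ÷ 400 = 4 exactly → divisible by 400
Divisible by 400 → leap year

Yes


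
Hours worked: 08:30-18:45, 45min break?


9h 30m (570 minutes)

Total time = (18×60+45) - (8×60+30)
= 1125 - 510 = 615 min
Minus break: 615 - 45 = 570 min
= 9h 30m


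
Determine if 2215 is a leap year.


No

Rules: divisible by 4 AND (not by 100 OR by 400)
2215 ÷ 4 = 553 remainder 3 → not divisible by 4
Not divisible by 4 → not a leap year


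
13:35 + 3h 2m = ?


Start: 815 minutes from midnight
Add: 182 minutes
Total: 997 minutes
Hours: 997 ÷ 60 = 16 remainder 37

16:37


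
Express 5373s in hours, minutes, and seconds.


Hours: 5373 ÷ 3600 = 1 remainder 1773
Minutes: 1773 ÷ 60 = 29 remainder 33
Seconds: 33

1h 29m 33s


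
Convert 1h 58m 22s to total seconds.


7102 seconds

Hours: 1 × 3600 = 3600
Minutes: 58 × 60 = 3480
Seconds: 22
Total = 3600 + 3480 + 22 = 7102


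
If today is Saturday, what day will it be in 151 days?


Wednesday

Start: Saturday (index 5)
(5 + 151) mod 7
= 156 mod 7
= 2
Index 2 → Wednesday


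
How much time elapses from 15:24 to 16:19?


End time in minutes: 16×60 + 19 = 979
Start time in minutes: 15×60 + 24 = 924
Difference = 979 - 924 = 55 minutes
= 0 hours 55 minutes

0h 55m


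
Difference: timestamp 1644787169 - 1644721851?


65318 seconds (18.1 hours / 0.76 days)

Difference = 1644787169 - 1644721851 = 65318 seconds
In hours: 65318 / 3600 ≈ 18.1
In days: 65318 / 86400 ≈ 0.76


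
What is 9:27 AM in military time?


Input: 9:27 AM
AM hour stays: 9

09:27


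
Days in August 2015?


Month: August (month 8)
August has 31 days

31 days


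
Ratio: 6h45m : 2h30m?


27:10 (2.70)

Duration 1: 405 minutes
Duration 2: 150 minutes
Ratio = 405:150
GCD = 15
Simplified = 27:10
As a decimal: 27/10 = 2.70


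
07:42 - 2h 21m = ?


Start: 462 minutes from midnight
Subtract: 141 minutes
Remaining: 462 - 141 = 321
Hours: 5, Minutes: 21

05:21


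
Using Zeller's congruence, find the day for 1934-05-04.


Zeller's congruence:
q=4, m=5, k=34, j=19
h = (4 + ⌊13×6/5⌋ + 34 + ⌊34/4⌋ + ⌊19/4⌋ - 2×19) mod 7
= (4 + 15 + 34 + 8 + 4 - 38) mod 7
= 27 mod 7 = 6
h=6 → Friday

Friday


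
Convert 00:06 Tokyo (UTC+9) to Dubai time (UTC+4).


19:06 (previous day)

Time difference = UTC+4 - UTC+9 = -5 hours
New hour = (0 -5) mod 24
= -5 mod 24 = 19
Minutes unchanged → 19:06; -5 < 0 → previous day


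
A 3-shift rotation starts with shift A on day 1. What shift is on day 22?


Shifts: A, B, C
Start: A (index 0)
Day 22: (0 + 22 - 1) mod 3
= 21 mod 3
= 0
Index 0 → shift A

Shift A


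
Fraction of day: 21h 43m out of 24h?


0.9049 (90.49%)

Total minutes: 21×60 + 43 = 1303
Day = 24×60 = 1440 minutes
Fraction = 1303/1440 ≈ 0.9049
As a percentage: 1303/1440 × 100 ≈ 90.49%


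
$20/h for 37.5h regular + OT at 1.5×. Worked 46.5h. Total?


Regular: 37.5h × $20 = $750.00
Overtime: 46.5 - 37.5 = 9.0h
OT pay: 9.0h × $20 × 1.5 = $270.00
Total = $750.00 + $270.00 = $1020.00

$1020.00


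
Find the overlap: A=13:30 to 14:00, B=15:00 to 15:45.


0 minutes

Meeting A: 810-840 (in minutes from midnight)
Meeting B: 900-945
Overlap start = max(810, 900) = 900
Overlap end = min(840, 945) = 840
Overlap = max(0, 840 - 900) = 0 min


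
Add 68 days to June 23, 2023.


August 30, 2023

Start: June 23, 2023
Add 68 days
June 23 → July 1: 30 - 23 + 1 = 8 days (68 - 8 = 60 left)
July 1 → August 1: 31 - 1 + 1 = 31 days (60 - 31 = 29 left)
August 1 + 29 = August 30, 2023


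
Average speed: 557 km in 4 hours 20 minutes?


Distance: 557 km
Time: 4h 20m = 260 min = 260/60 = 13/3 hours
Speed = 557 ÷ (13/3) = 557 × 3 / 13 = 1671/13 ≈ 128.5 km/h

128.5 km/h


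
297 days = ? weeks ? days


Weeks: 297 ÷ 7 = 42 remainder 3

42 weeks 3 days


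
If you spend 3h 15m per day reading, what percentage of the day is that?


13.5%

Time: 195 minutes
Day: 1440 minutes
Percentage = (195/1440) × 100 ≈ 13.5%


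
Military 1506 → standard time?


3:06 PM

Hour: 15
15 - 12 = 3 → PM


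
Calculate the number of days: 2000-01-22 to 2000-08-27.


From January 22, 2000 to August 27, 2000
Rest of January 2000: 31 - 22 = 9
Full months: February 2000 29, March 31, April 30, May 31, June 30, July 31
Days into August 2000: 27
Total = 9 + 29 + 31 + 30 + 31 + 30 + 31 + 27 = 218 days

218 days


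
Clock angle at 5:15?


67.5°

Hour hand = 5×30 + 15×0.5 = 157.5°
Minute hand = 15×6 = 90°
Difference = |157.5 - 90| = 67.5°


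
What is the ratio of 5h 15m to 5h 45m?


Duration 1: 315 minutes
Duration 2: 345 minutes
Ratio = 315:345
GCD = 15
Simplified = 21:23
As a decimal: 21/23 ≈ 0.91

21:23 (0.91)


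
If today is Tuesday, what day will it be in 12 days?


Start: Tuesday (index 1)
(1 + 12) mod 7
= 13 mod 7
= 6
Index 6 → Sunday

Sunday


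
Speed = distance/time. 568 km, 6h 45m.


84.1 km/h

Distance: 568 km
Time: 6h 45m = 405 min = 405/60 = 27/4 hours
Speed = 568 ÷ (27/4) = 568 × 4 / 27 = 2272/27 ≈ 84.1 km/h


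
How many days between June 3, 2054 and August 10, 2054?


68 days

From June 3, 2054 to August 10, 2054
Rest of June 2054: 30 - 3 = 27
Full months: July 31
Days into August 2054: 10
Total = 27 + 31 + 10 = 68 days


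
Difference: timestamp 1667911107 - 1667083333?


827774 seconds (229.9 hours / 9.58 days)

Difference = 1667911107 - 1667083333 = 827774 seconds
In hours: 827774 / 3600 ≈ 229.9
In days: 827774 / 86400 ≈ 9.58


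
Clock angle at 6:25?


42.5°

Hour hand = 6×30 + 25×0.5 = 192.5°
Minute hand = 25×6 = 150°
Difference = |192.5 - 150| = 42.5°


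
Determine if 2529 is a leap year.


No

Rules: divisible by 4 AND (not by 100 OR by 400)
2529 ÷ 4 = 632 remainder 1 → not divisible by 4
Not divisible by 4 → not a leap year


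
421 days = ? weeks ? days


60 weeks 1 days

Weeks: 421 ÷ 7 = 60 remainder 1


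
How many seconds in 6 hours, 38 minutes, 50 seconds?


23930 seconds

Hours: 6 × 3600 = 21600
Minutes: 38 × 60 = 2280
Seconds: 50
Total = 21600 + 2280 + 50 = 23930


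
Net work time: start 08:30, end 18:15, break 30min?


9h 15m (555 minutes)

Total time = (18×60+15) - (8×60+30)
= 1095 - 510 = 585 min
Minus break: 585 - 30 = 555 min
= 9h 15m


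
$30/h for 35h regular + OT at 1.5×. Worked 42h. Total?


Regular: 35h × $30 = $1050.00
Overtime: 42 - 35 = 7h
OT pay: 7h × $30 × 1.5 = $315.00
Total = $1050.00 + $315.00 = $1365.00

$1365.00


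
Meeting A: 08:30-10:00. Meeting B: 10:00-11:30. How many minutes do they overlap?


Meeting A: 510-600 (in minutes from midnight)
Meeting B: 600-690
Overlap start = max(510, 600) = 600
Overlap end = min(600, 690) = 600
Overlap = max(0, 600 - 600) = 0 min

0 minutes


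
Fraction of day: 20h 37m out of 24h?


Total minutes: 20×60 + 37 = 1237
Day = 24×60 = 1440 minutes
Fraction = 1237/1440 ≈ 0.8590
As a percentage: 1237/1440 × 100 ≈ 85.90%

0.8590 (85.90%)


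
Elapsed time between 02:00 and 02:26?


0h 26m

End time in minutes: 2×60 + 26 = 146
Start time in minutes: 2×60 + 0 = 120
Difference = 146 - 120 = 26 minutes
= 0 hours 26 minutes


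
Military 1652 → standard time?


4:52 PM

Hour: 16
16 - 12 = 4 → PM


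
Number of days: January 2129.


Month: January (month 1)
January has 31 days

31 days


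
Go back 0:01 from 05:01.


Start: 301 minutes from midnight
Subtract: 1 minutes
Remaining: 301 - 1 = 300
Hours: 5, Minutes: 0

05:00


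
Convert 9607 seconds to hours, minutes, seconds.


2h 40m 7s

Hours: 9607 ÷ 3600 = 2 remainder 2407
Minutes: 2407 ÷ 60 = 40 remainder 7
Seconds: 7


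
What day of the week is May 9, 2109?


Thursday

Zeller's congruence:
q=9, m=5, k=9, j=21
h = (9 + ⌊13×6/5⌋ + 9 + ⌊9/4⌋ + ⌊21/4⌋ - 2×21) mod 7
= (9 + 15 + 9 + 2 + 5 - 42) mod 7
= -2 mod 7 = 5
h=5 → Thursday


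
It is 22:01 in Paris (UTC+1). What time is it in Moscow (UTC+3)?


Time difference = UTC+3 - UTC+1 = +2 hours
New hour = (22 + 2) mod 24
= 24 mod 24 = 0
Minutes unchanged → 00:01; 24 ≥ 24 → next day

00:01 (next day)


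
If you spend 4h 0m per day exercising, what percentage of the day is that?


Time: 240 minutes
Day: 1440 minutes
Percentage = (240/1440) × 100 ≈ 16.7%

16.7%


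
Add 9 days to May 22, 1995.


Start: May 22, 1995
Add 9 days
May 22 + 9 = May 31, 1995

May 31, 1995


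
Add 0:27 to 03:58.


04:25

Start: 238 minutes from midnight
Add: 27 minutes
Total: 265 minutes
Hours: 265 ÷ 60 = 4 remainder 25


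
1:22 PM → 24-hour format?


Input: 1:22 PM
PM: 1 + 12 = 13

13:22


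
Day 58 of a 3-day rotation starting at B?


Shift B

Shifts: A, B, C
Start: B (index 1)
Day 58: (1 + 58 - 1) mod 3
= 58 mod 3
= 1
Index 1 → shift B


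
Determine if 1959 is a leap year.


No

Rules: divisible by 4 AND (not by 100 OR by 400)
1959 ÷ 4 = 489 remainder 3 → not divisible by 4
Not divisible by 4 → not a leap year


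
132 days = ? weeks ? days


18 weeks 6 days

Weeks: 132 ÷ 7 = 18 remainder 6


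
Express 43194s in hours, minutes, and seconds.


11h 59m 54s

Hours: 43194 ÷ 3600 = 11 remainder 3594
Minutes: 3594 ÷ 60 = 59 remainder 54
Seconds: 54


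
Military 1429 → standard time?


Hour: 14
14 - 12 = 2 → PM

2:29 PM


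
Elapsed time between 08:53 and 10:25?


End time in minutes: 10×60 + 25 = 625
Start time in minutes: 8×60 + 53 = 533
Difference = 625 - 533 = 92 minutes
= 1 hours 32 minutes

1h 32m


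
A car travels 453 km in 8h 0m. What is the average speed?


56.6 km/h

Distance: 453 km
Time: 8 hours
Speed = 453 / 8 ≈ 56.6 km/h


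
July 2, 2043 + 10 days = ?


July 12, 2043

Start: July 2, 2043
Add 10 days
July 2 + 10 = July 12, 2043


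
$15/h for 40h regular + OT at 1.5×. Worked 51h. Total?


Regular: 40h × $15 = $600.00
Overtime: 51 - 40 = 11h
OT pay: 11h × $15 × 1.5 = $247.50
Total = $600.00 + $247.50 = $847.50

$847.50


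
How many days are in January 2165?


31 days

Month: January (month 1)
January has 31 days


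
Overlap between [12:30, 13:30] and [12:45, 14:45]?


45 minutes

Meeting A: 750-810 (in minutes from midnight)
Meeting B: 765-885
Overlap start = max(750, 765) = 765
Overlap end = min(810, 885) = 810
Overlap = max(0, 810 - 765) = 45 min


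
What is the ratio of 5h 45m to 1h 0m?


Duration 1: 345 minutes
Duration 2: 60 minutes
Ratio = 345:60
GCD = 15
Simplified = 23:4
As a decimal: 23/4 = 5.75

23:4 (5.75)


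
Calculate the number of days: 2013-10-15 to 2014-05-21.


From October 15, 2013 to May 21, 2014
Rest of October 2013: 31 - 15 = 16
Full months: November 30, December 31, January 31, February 2014 28, March 31, April 30
Days into May 2014: 21
Total = 16 + 30 + 31 + 31 + 28 + 31 + 30 + 21 = 218 days

218 days


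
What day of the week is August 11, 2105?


Tuesday

Zeller's congruence:
q=11, m=8, k=5, j=21
h = (11 + ⌊13×9/5⌋ + 5 + ⌊5/4⌋ + ⌊21/4⌋ - 2×21) mod 7
= (11 + 23 + 5 + 1 + 5 - 42) mod 7
= 3 mod 7 = 3
h=3 → Tuesday


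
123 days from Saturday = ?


Wednesday

Start: Saturday (index 5)
(5 + 123) mod 7
= 128 mod 7
= 2
Index 2 → Wednesday


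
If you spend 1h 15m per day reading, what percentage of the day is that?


5.2%

Time: 75 minutes
Day: 1440 minutes
Percentage = (75/1440) × 100 ≈ 5.2%


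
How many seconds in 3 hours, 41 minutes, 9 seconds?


Hours: 3 × 3600 = 10800
Minutes: 41 × 60 = 2460
Seconds: 9
Total = 10800 + 2460 + 9 = 13269

13269 seconds


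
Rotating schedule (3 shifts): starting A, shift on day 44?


Shifts: A, B, C
Start: A (index 0)
Day 44: (0 + 44 - 1) mod 3
= 43 mod 3
= 1
Index 1 → shift B

Shift B


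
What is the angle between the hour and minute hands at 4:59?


155.5°

Hour hand = 4×30 + 59×0.5 = 149.5°
Minute hand = 59×6 = 354°
Difference = |149.5 - 354| = 204.5°
Since > 180°: 360 - 204.5 = 155.5°
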